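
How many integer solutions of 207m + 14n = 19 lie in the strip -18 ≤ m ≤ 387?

gcd(207, 14) = 1  (207 = 14×14 + 11, 14 = 1×11 + 3, 11 = 3×3 + 2, 3 = 1×2 + 1, 2 = 2×1).
Back-substituting, 207×(-5) + 14×(74) = 1.
Scale by 19: particular solution (-95, 1406); reduce m mod 14: (3, -43).
General solution: m = 3 + 14t, n = -43 - 207t for integer t.
-18 ≤ 3 + 14t ≤ 387 gives t ∈ [-1, 27], which is 29 values.

29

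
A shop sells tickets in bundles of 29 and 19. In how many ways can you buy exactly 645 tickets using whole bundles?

1

Need nonnegative integers with 29j + 19k = 645.
gcd(29, 19) = 1, and 29·(2) + 19·(-3) = 1.
So (j₀, k₀) = (1290, -1935); general j = 1290 + 19t, k = -1935 - 29t.
j ≥ 0 ⇒ t ≥ -67; k ≥ 0 ⇒ t ≤ -67. That's 1 value of t.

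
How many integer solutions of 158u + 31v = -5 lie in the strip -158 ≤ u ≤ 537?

22

gcd(158, 31) = 1.
By Bézout, 158×(-10) + 31×(51) = 1.
Particular solution: (19, -97).
General solution: u = 19 + 31t, v = -97 - 158t for integer t.
-158 ≤ 19 + 31t ≤ 537 gives t ∈ [-5, 16], which is 22 values.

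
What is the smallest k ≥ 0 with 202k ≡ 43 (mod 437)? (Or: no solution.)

gcd(437, 202) = 1.
1 divides 43, so solutions exist.
By Bézout, 202×(-106) + 437×(49) = 1.
So 202×(-106) ≡ 1 (mod 437); multiply by 43: k ≡ -4558 (mod 437).
Smallest nonnegative: k = -4558 mod 437 = 249.

249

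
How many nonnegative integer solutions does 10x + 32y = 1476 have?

9

gcd(32, 10) = 2  (32 = 3×10 + 2, 10 = 5×2).
Back-substituting, 10×(-3) + 32×(1) = 2.
Scale by 738: one solution is (-2214, 738). Reduce x mod 16: (10, 43).
General: x = 10 + 16t, y = 43 - 5t.
x ≥ 0 ⇒ t ≥ 0; y ≥ 0 ⇒ t ≤ 8. So t ∈ [0, 8]: 9 solutions.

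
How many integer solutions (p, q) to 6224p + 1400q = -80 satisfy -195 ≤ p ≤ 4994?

gcd(6224, 1400) = 8.
By Bézout, 6224·(-83) + 1400·(369) = 8.
Particular solution: (130, -578).
General solution: p = 130 + 175t, q = -578 - 778t for integer t.
-195 ≤ 130 + 175t ≤ 4994 gives t ∈ [-1, 27], which is 29 values.

29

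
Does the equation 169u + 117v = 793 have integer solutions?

yes

gcd(169, 117) = 13  (169 = 1×117 + 52, 117 = 2×52 + 13, 52 = 4×13).
13 divides 793, so integer solutions exist.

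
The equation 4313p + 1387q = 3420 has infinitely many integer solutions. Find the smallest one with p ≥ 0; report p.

59

gcd(4313, 1387):
  4313 = 3*1387 + 152
  1387 = 9*152 + 19
  152 = 8*19
so gcd(4313, 1387) = 19.
19 divides 3420, so solutions exist.
Back-substitute for Bézout coefficients:
  19 = 1387 - 9*152
  ... = 4313*(-9) + 1387*(28)
Scale by 3420/19 = 180: (p₀, q₀) = (-1620, 5040).
General solution: p = -1620 + 73t, q = 5040 - 227t for integer t.
p ≥ 0: smallest is -1620 mod 73 = 59 (at t = 23), with q = -181.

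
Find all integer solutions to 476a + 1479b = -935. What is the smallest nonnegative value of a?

gcd(1479, 476):
  1479 = 3×476 + 51
  476 = 9×51 + 17
  51 = 3×17
so gcd(1479, 476) = 17.
17 divides -935, so solutions exist.
Back-substitute for Bézout coefficients:
  17 = 476 - 9×51
  ... = 476×(28) + 1479×(-9)
Scale by -935/17 = -55: (a₀, b₀) = (-1540, 495).
General solution: a = -1540 + 87t, b = 495 - 28t for integer t.
a ≥ 0: smallest is -1540 mod 87 = 26 (at t = 18), with b = -9.

26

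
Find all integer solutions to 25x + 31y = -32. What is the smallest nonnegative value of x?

gcd(31, 25):
  31 = 1*25 + 6
  25 = 4*6 + 1
  6 = 6*1
so gcd(31, 25) = 1.
1 divides -32, so solutions exist.
Back-substitute for Bézout coefficients:
  1 = 25 - 4*6
  ... = 25*(5) + 31*(-4)
Scale by -32/1 = -32: (x₀, y₀) = (-160, 128).
General solution: x = -160 + 31t, y = 128 - 25t for integer t.
x ≥ 0: smallest is -160 mod 31 = 26 (at t = 6), with y = -22.

26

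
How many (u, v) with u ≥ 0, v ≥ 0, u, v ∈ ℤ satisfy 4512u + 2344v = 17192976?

gcd(4512, 2344) = 8.
By Bézout, 4512*(-40) + 2344*(77) = 8.
One solution: (148, 7050).
General: u = 148 + 293t, v = 7050 - 564t.
u ≥ 0 ⇒ t ≥ 0; v ≥ 0 ⇒ t ≤ 12. So t ∈ [0, 12]: 13 solutions.

13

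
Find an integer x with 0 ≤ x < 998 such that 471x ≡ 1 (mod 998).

695

gcd(998, 471) = 1.
By Bézout, 471·(-303) + 998·(143) = 1.
So 471·-303 ≡ 1 (mod 998), and -303 mod 998 = 695.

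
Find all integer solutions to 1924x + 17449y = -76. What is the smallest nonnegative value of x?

gcd(17449, 1924) = 1.
1 divides -76, so solutions exist.
By Bézout, 1924×(-1968) + 17449×(217) = 1.
Scale by -76/1 = -76: (x₀, y₀) = (149568, -16492).
General solution: x = 149568 + 17449t, y = -16492 - 1924t for integer t.
x ≥ 0: smallest is 149568 mod 17449 = 9976 (at t = -8), with y = -1100.

9976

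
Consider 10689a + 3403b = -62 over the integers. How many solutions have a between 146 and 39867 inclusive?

gcd(10689, 3403) = 1.
By Bézout, 10689·(-475) + 3403·(1492) = 1.
Particular solution: (2226, -6992).
General solution: a = 2226 + 3403t, b = -6992 - 10689t for integer t.
146 ≤ 2226 + 3403t ≤ 39867 gives t ∈ [0, 11], which is 12 values.

12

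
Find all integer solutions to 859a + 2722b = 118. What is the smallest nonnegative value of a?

786

gcd(2722, 859):
  2722 = 3·859 + 145
  859 = 5·145 + 134
  145 = 1·134 + 11
  134 = 12·11 + 2
  11 = 5·2 + 1
  2 = 2·1
so gcd(2722, 859) = 1.
1 divides 118, so solutions exist.
Back-substitute for Bézout coefficients:
  1 = 11 - 5·2
  ... = 859·(-1239) + 2722·(391)
Scale by 118/1 = 118: (a₀, b₀) = (-146202, 46138).
General solution: a = -146202 + 2722t, b = 46138 - 859t for integer t.
a ≥ 0: smallest is -146202 mod 2722 = 786 (at t = 54), with b = -248.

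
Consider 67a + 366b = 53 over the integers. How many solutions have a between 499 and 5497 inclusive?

gcd(366, 67):
  366 = 5×67 + 31
  67 = 2×31 + 5
  31 = 6×5 + 1
  5 = 5×1
so gcd(366, 67) = 1.
Back-substitute for Bézout coefficients:
  1 = 31 - 6×5
  ... = 67×(-71) + 366×(13)
Scale by 53: particular solution (-3763, 689); reduce a mod 366: (263, -48).
General solution: a = 263 + 366t, b = -48 - 67t for integer t.
499 ≤ 263 + 366t ≤ 5497 gives t ∈ [1, 14], which is 14 values.

14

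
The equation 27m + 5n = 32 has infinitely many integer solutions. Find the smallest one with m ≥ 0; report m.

1

gcd(27, 5):
  27 = 5·5 + 2
  5 = 2·2 + 1
  2 = 2·1
so gcd(27, 5) = 1.
1 divides 32, so solutions exist.
Back-substitute for Bézout coefficients:
  1 = 5 - 2·2
  ... = 27·(-2) + 5·(11)
Scale by 32/1 = 32: (m₀, n₀) = (-64, 352).
General solution: m = -64 + 5t, n = 352 - 27t for integer t.
m ≥ 0: smallest is -64 mod 5 = 1 (at t = 13), with n = 1.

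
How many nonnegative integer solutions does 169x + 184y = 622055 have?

20

gcd(184, 169):
  184 = 1×169 + 15
  169 = 11×15 + 4
  15 = 3×4 + 3
  4 = 1×3 + 1
  3 = 3×1
so gcd(184, 169) = 1.
Back-substitute for Bézout coefficients:
  1 = 4 - 1×3
  ... = 169×(49) + 184×(-45)
Scale by 622055: one solution is (30480695, -27992475). Reduce x mod 184: (175, 3220).
General: x = 175 + 184t, y = 3220 - 169t.
x ≥ 0 ⇒ t ≥ 0; y ≥ 0 ⇒ t ≤ 19. So t ∈ [0, 19]: 20 solutions.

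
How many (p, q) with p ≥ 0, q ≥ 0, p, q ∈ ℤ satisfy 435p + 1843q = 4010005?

5

gcd(1843, 435):
  1843 = 4·435 + 103
  435 = 4·103 + 23
  103 = 4·23 + 11
  23 = 2·11 + 1
  11 = 11·1
so gcd(1843, 435) = 1.
Back-substitute for Bézout coefficients:
  1 = 23 - 2·11
  ... = 435·(161) + 1843·(-38)
Scale by 4010005: one solution is (645610805, -152380190). Reduce p mod 1843: (533, 2050).
General: p = 533 + 1843t, q = 2050 - 435t.
p ≥ 0 ⇒ t ≥ 0; q ≥ 0 ⇒ t ≤ 4. So t ∈ [0, 4]: 5 solutions.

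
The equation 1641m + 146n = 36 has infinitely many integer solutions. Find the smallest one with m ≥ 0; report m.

gcd(1641, 146):
  1641 = 11×146 + 35
  146 = 4×35 + 6
  35 = 5×6 + 5
  6 = 1×5 + 1
  5 = 5×1
so gcd(1641, 146) = 1.
1 divides 36, so solutions exist.
Back-substitute for Bézout coefficients:
  1 = 6 - 1×5
  ... = 1641×(-25) + 146×(281)
Scale by 36/1 = 36: (m₀, n₀) = (-900, 10116).
General solution: m = -900 + 146t, n = 10116 - 1641t for integer t.
m ≥ 0: smallest is -900 mod 146 = 122 (at t = 7), with n = -1371.

122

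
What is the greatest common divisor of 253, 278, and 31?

1

gcd(278, 253):
  278 = 1*253 + 25
  253 = 10*25 + 3
  25 = 8*3 + 1
  3 = 3*1
so gcd(278, 253) = 1.
gcd(1, 31) = 1.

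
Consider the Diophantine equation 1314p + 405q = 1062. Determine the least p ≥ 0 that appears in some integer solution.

gcd(1314, 405) = 9  (1314 = 3*405 + 99, 405 = 4*99 + 9, 99 = 11*9).
9 divides 1062, so solutions exist.
Back-substituting, 1314*(-4) + 405*(13) = 9.
Scale by 1062/9 = 118: (p₀, q₀) = (-472, 1534).
General solution: p = -472 + 45t, q = 1534 - 146t for integer t.
p ≥ 0: smallest is -472 mod 45 = 23 (at t = 11), with q = -72.

23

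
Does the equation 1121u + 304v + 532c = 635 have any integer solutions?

gcd(1121, 304) = 19  (1121 = 3*304 + 209, 304 = 1*209 + 95, 209 = 2*95 + 19, 95 = 5*19).
gcd(19, 532) = 19.
19 does not divide 635 (remainder 8), so no integer solutions.

no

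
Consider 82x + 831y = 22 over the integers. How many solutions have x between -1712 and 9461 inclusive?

gcd(831, 82):
  831 = 10×82 + 11
  82 = 7×11 + 5
  11 = 2×5 + 1
  5 = 5×1
so gcd(831, 82) = 1.
Back-substitute for Bézout coefficients:
  1 = 11 - 2×5
  ... = 82×(-152) + 831×(15)
Scale by 22: particular solution (-3344, 330); reduce x mod 831: (811, -80).
General solution: x = 811 + 831t, y = -80 - 82t for integer t.
-1712 ≤ 811 + 831t ≤ 9461 gives t ∈ [-3, 10], which is 14 values.

14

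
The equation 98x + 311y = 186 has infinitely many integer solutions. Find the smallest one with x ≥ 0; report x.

gcd(311, 98) = 1  (311 = 3*98 + 17, 98 = 5*17 + 13, 17 = 1*13 + 4, 13 = 3*4 + 1, 4 = 4*1).
1 divides 186, so solutions exist.
Back-substituting, 98*(73) + 311*(-23) = 1.
Scale by 186/1 = 186: (x₀, y₀) = (13578, -4278).
General solution: x = 13578 + 311t, y = -4278 - 98t for integer t.
x ≥ 0: smallest is 13578 mod 311 = 205 (at t = -43), with y = -64.

205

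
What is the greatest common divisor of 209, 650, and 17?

1

gcd(650, 209) = 1  (650 = 3×209 + 23, 209 = 9×23 + 2, 23 = 11×2 + 1, 2 = 2×1).
gcd(1, 17) = 1.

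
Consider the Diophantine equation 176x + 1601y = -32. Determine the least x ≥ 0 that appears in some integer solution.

582

gcd(1601, 176) = 1  (1601 = 9*176 + 17, 176 = 10*17 + 6, 17 = 2*6 + 5, 6 = 1*5 + 1, 5 = 5*1).
1 divides -32, so solutions exist.
Back-substituting, 176*(282) + 1601*(-31) = 1.
Scale by -32/1 = -32: (x₀, y₀) = (-9024, 992).
General solution: x = -9024 + 1601t, y = 992 - 176t for integer t.
x ≥ 0: smallest is -9024 mod 1601 = 582 (at t = 6), with y = -64.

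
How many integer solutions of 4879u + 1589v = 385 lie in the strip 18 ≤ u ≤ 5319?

gcd(4879, 1589) = 7  (4879 = 3*1589 + 112, 1589 = 14*112 + 21, 112 = 5*21 + 7, 21 = 3*7).
Back-substituting, 4879*(71) + 1589*(-218) = 7.
Scale by 55: particular solution (3905, -11990); reduce u mod 227: (46, -141).
General solution: u = 46 + 227t, v = -141 - 697t for integer t.
18 ≤ 46 + 227t ≤ 5319 gives t ∈ [0, 23], which is 24 values.

24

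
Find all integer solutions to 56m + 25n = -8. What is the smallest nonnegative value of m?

gcd(56, 25):
  56 = 2×25 + 6
  25 = 4×6 + 1
  6 = 6×1
so gcd(56, 25) = 1.
1 divides -8, so solutions exist.
Back-substitute for Bézout coefficients:
  1 = 25 - 4×6
  ... = 56×(-4) + 25×(9)
Scale by -8/1 = -8: (m₀, n₀) = (32, -72).
General solution: m = 32 + 25t, n = -72 - 56t for integer t.
m ≥ 0: smallest is 32 mod 25 = 7 (at t = -1), with n = -16.

7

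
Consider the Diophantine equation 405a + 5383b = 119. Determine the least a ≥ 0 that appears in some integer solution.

gcd(5383, 405):
  5383 = 13·405 + 118
  405 = 3·118 + 51
  118 = 2·51 + 16
  51 = 3·16 + 3
  16 = 5·3 + 1
  3 = 3·1
so gcd(5383, 405) = 1.
1 divides 119, so solutions exist.
Back-substitute for Bézout coefficients:
  1 = 16 - 5·3
  ... = 405·(-1688) + 5383·(127)
Scale by 119/1 = 119: (a₀, b₀) = (-200872, 15113).
General solution: a = -200872 + 5383t, b = 15113 - 405t for integer t.
a ≥ 0: smallest is -200872 mod 5383 = 3682 (at t = 38), with b = -277.

3682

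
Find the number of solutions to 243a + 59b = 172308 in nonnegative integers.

gcd(243, 59):
  243 = 4*59 + 7
  59 = 8*7 + 3
  7 = 2*3 + 1
  3 = 3*1
so gcd(243, 59) = 1.
Back-substitute for Bézout coefficients:
  1 = 7 - 2*3
  ... = 243*(17) + 59*(-70)
Scale by 172308: one solution is (2929236, -12061560). Reduce a mod 59: (4, 2904).
General: a = 4 + 59t, b = 2904 - 243t.
a ≥ 0 ⇒ t ≥ 0; b ≥ 0 ⇒ t ≤ 11. So t ∈ [0, 11]: 12 solutions.

12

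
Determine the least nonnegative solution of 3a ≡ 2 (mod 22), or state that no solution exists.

8

gcd(22, 3):
  22 = 7×3 + 1
  3 = 3×1
so gcd(22, 3) = 1.
1 divides 2, so solutions exist.
Back-substitute for Bézout coefficients:
  1 = 22 - 7×3
  ... = 3×(-7) + 22×(1)
So 3×(-7) ≡ 1 (mod 22); multiply by 2: a ≡ -14 (mod 22).
Smallest nonnegative: a = -14 mod 22 = 8.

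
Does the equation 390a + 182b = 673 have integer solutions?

no

gcd(390, 182):
  390 = 2×182 + 26
  182 = 7×26
so gcd(390, 182) = 26.
26 does not divide 673 (remainder 23), so no integer solutions.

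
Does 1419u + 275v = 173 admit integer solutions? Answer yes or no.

gcd(1419, 275):
  1419 = 5×275 + 44
  275 = 6×44 + 11
  44 = 4×11
so gcd(1419, 275) = 11.
11 does not divide 173 (remainder 8), so no integer solutions.

no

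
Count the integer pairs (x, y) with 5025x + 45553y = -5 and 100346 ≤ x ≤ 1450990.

gcd(45553, 5025) = 1.
By Bézout, 5025*(3472) + 45553*(-383) = 1.
Particular solution: (28193, -3110).
General solution: x = 28193 + 45553t, y = -3110 - 5025t for integer t.
100346 ≤ 28193 + 45553t ≤ 1450990 gives t ∈ [2, 31], which is 30 values.

30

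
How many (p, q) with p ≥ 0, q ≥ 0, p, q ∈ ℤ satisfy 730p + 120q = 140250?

16

gcd(730, 120):
  730 = 6×120 + 10
  120 = 12×10
so gcd(730, 120) = 10.
Back-substitute for Bézout coefficients:
  10 = 730 - 6×120
  ... = 730×(1) + 120×(-6)
Scale by 14025: one solution is (14025, -84150). Reduce p mod 12: (9, 1114).
General: p = 9 + 12t, q = 1114 - 73t.
p ≥ 0 ⇒ t ≥ 0; q ≥ 0 ⇒ t ≤ 15. So t ∈ [0, 15]: 16 solutions.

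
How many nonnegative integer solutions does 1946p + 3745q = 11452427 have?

11

gcd(3745, 1946):
  3745 = 1·1946 + 1799
  1946 = 1·1799 + 147
  1799 = 12·147 + 35
  147 = 4·35 + 7
  35 = 5·7
so gcd(3745, 1946) = 7.
Back-substitute for Bézout coefficients:
  7 = 147 - 4·35
  ... = 1946·(102) + 3745·(-53)
Scale by 1636061: one solution is (166878222, -86711233). Reduce p mod 535: (487, 2805).
General: p = 487 + 535t, q = 2805 - 278t.
p ≥ 0 ⇒ t ≥ 0; q ≥ 0 ⇒ t ≤ 10. So t ∈ [0, 10]: 11 solutions.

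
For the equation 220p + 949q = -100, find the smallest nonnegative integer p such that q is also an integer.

776

gcd(949, 220) = 1.
1 divides -100, so solutions exist.
By Bézout, 220·(220) + 949·(-51) = 1.
Scale by -100/1 = -100: (p₀, q₀) = (-22000, 5100).
General solution: p = -22000 + 949t, q = 5100 - 220t for integer t.
p ≥ 0: smallest is -22000 mod 949 = 776 (at t = 24), with q = -180.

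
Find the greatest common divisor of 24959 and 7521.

gcd(24959, 7521) = 1  (24959 = 3·7521 + 2396, 7521 = 3·2396 + 333, 2396 = 7·333 + 65, 333 = 5·65 + 8, 65 = 8·8 + 1, 8 = 8·1).

1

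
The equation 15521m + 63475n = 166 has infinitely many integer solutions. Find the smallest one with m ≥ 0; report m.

38696

gcd(63475, 15521):
  63475 = 4·15521 + 1391
  15521 = 11·1391 + 220
  1391 = 6·220 + 71
  220 = 3·71 + 7
  71 = 10·7 + 1
  7 = 7·1
so gcd(63475, 15521) = 1.
1 divides 166, so solutions exist.
Back-substitute for Bézout coefficients:
  1 = 71 - 10·7
  ... = 15521·(-8944) + 63475·(2187)
Scale by 166/1 = 166: (m₀, n₀) = (-1484704, 363042).
General solution: m = -1484704 + 63475t, n = 363042 - 15521t for integer t.
m ≥ 0: smallest is -1484704 mod 63475 = 38696 (at t = 24), with n = -9462.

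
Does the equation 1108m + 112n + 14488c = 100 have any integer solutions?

gcd(1108, 112) = 4  (1108 = 9·112 + 100, 112 = 1·100 + 12, 100 = 8·12 + 4, 12 = 3·4).
gcd(4, 14488) = 4.
4 divides 100, so integer solutions exist.

yes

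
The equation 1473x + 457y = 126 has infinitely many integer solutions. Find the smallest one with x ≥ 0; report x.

gcd(1473, 457):
  1473 = 3×457 + 102
  457 = 4×102 + 49
  102 = 2×49 + 4
  49 = 12×4 + 1
  4 = 4×1
so gcd(1473, 457) = 1.
1 divides 126, so solutions exist.
Back-substitute for Bézout coefficients:
  1 = 49 - 12×4
  ... = 1473×(-112) + 457×(361)
Scale by 126/1 = 126: (x₀, y₀) = (-14112, 45486).
General solution: x = -14112 + 457t, y = 45486 - 1473t for integer t.
x ≥ 0: smallest is -14112 mod 457 = 55 (at t = 31), with y = -177.

55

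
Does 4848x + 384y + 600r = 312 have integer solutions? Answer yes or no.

gcd(4848, 384) = 48.
gcd(48, 600) = 24.
24 divides 312, so integer solutions exist.

yes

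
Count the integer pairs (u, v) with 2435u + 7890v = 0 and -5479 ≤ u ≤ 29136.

22

gcd(7890, 2435) = 5  (7890 = 3*2435 + 585, 2435 = 4*585 + 95, 585 = 6*95 + 15, 95 = 6*15 + 5, 15 = 3*5).
Back-substituting, 2435*(499) + 7890*(-154) = 5.
Scale by 0: particular solution (0, 0); reduce u mod 1578: (0, 0).
General solution: u = 0 + 1578t, v = 0 - 487t for integer t.
-5479 ≤ 0 + 1578t ≤ 29136 gives t ∈ [-3, 18], which is 22 values.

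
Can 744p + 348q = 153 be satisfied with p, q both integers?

gcd(744, 348):
  744 = 2*348 + 48
  348 = 7*48 + 12
  48 = 4*12
so gcd(744, 348) = 12.
12 does not divide 153 (remainder 9), so no integer solutions.

no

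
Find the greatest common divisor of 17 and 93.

1

gcd(93, 17) = 1  (93 = 5*17 + 8, 17 = 2*8 + 1, 8 = 8*1).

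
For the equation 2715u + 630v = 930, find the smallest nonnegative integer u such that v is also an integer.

8

gcd(2715, 630):
  2715 = 4×630 + 195
  630 = 3×195 + 45
  195 = 4×45 + 15
  45 = 3×15
so gcd(2715, 630) = 15.
15 divides 930, so solutions exist.
Back-substitute for Bézout coefficients:
  15 = 195 - 4×45
  ... = 2715×(13) + 630×(-56)
Scale by 930/15 = 62: (u₀, v₀) = (806, -3472).
General solution: u = 806 + 42t, v = -3472 - 181t for integer t.
u ≥ 0: smallest is 806 mod 42 = 8 (at t = -19), with v = -33.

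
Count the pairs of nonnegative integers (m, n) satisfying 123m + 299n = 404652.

gcd(299, 123):
  299 = 2·123 + 53
  123 = 2·53 + 17
  53 = 3·17 + 2
  17 = 8·2 + 1
  2 = 2·1
so gcd(299, 123) = 1.
Back-substitute for Bézout coefficients:
  1 = 17 - 8·2
  ... = 123·(141) + 299·(-58)
Scale by 404652: one solution is (57055932, -23469816). Reduce m mod 299: (154, 1290).
General: m = 154 + 299t, n = 1290 - 123t.
m ≥ 0 ⇒ t ≥ 0; n ≥ 0 ⇒ t ≤ 10. So t ∈ [0, 10]: 11 solutions.

11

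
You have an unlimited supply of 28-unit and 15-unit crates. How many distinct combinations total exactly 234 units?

1

Need nonnegative integers with 28j + 15k = 234.
gcd(28, 15) = 1, and 28·(7) + 15·(-13) = 1.
So (j₀, k₀) = (1638, -3042); general j = 1638 + 15t, k = -3042 - 28t.
j ≥ 0 ⇒ t ≥ -109; k ≥ 0 ⇒ t ≤ -109. That's 1 value of t.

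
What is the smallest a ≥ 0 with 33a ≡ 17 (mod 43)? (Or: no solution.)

37

gcd(43, 33) = 1  (43 = 1×33 + 10, 33 = 3×10 + 3, 10 = 3×3 + 1, 3 = 3×1).
1 divides 17, so solutions exist.
Back-substituting, 33×(-13) + 43×(10) = 1.
So 33×(-13) ≡ 1 (mod 43); multiply by 17: a ≡ -221 (mod 43).
Smallest nonnegative: a = -221 mod 43 = 37.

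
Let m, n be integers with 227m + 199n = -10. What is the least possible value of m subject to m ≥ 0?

156

gcd(227, 199):
  227 = 1×199 + 28
  199 = 7×28 + 3
  28 = 9×3 + 1
  3 = 3×1
so gcd(227, 199) = 1.
1 divides -10, so solutions exist.
Back-substitute for Bézout coefficients:
  1 = 28 - 9×3
  ... = 227×(64) + 199×(-73)
Scale by -10/1 = -10: (m₀, n₀) = (-640, 730).
General solution: m = -640 + 199t, n = 730 - 227t for integer t.
m ≥ 0: smallest is -640 mod 199 = 156 (at t = 4), with n = -178.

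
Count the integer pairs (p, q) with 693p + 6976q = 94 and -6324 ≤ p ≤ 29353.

5

gcd(6976, 693):
  6976 = 10×693 + 46
  693 = 15×46 + 3
  46 = 15×3 + 1
  3 = 3×1
so gcd(6976, 693) = 1.
Back-substitute for Bézout coefficients:
  1 = 46 - 15×3
  ... = 693×(-2275) + 6976×(226)
Scale by 94: particular solution (-213850, 21244); reduce p mod 6976: (2406, -239).
General solution: p = 2406 + 6976t, q = -239 - 693t for integer t.
-6324 ≤ 2406 + 6976t ≤ 29353 gives t ∈ [-1, 3], which is 5 values.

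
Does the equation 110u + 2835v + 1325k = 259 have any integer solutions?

no

gcd(2835, 110) = 5.
gcd(5, 1325) = 5.
5 does not divide 259 (remainder 4), so no integer solutions.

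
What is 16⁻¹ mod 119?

gcd(119, 16):
  119 = 7*16 + 7
  16 = 2*7 + 2
  7 = 3*2 + 1
  2 = 2*1
so gcd(119, 16) = 1.
Back-substitute for Bézout coefficients:
  1 = 7 - 3*2
  ... = 16*(-52) + 119*(7)
So 16*-52 ≡ 1 (mod 119), and -52 mod 119 = 67.

67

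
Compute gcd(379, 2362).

1

gcd(2362, 379):
  2362 = 6·379 + 88
  379 = 4·88 + 27
  88 = 3·27 + 7
  27 = 3·7 + 6
  7 = 1·6 + 1
  6 = 6·1
so gcd(2362, 379) = 1.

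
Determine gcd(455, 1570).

gcd(1570, 455):
  1570 = 3×455 + 205
  455 = 2×205 + 45
  205 = 4×45 + 25
  45 = 1×25 + 20
  25 = 1×20 + 5
  20 = 4×5
so gcd(1570, 455) = 5.

5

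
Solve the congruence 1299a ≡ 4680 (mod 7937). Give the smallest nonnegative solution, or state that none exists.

5576

gcd(7937, 1299):
  7937 = 6×1299 + 143
  1299 = 9×143 + 12
  143 = 11×12 + 11
  12 = 1×11 + 1
  11 = 11×1
so gcd(7937, 1299) = 1.
1 divides 4680, so solutions exist.
Back-substitute for Bézout coefficients:
  1 = 12 - 1×11
  ... = 1299×(666) + 7937×(-109)
So 1299×(666) ≡ 1 (mod 7937); multiply by 4680: a ≡ 3116880 (mod 7937).
Smallest nonnegative: a = 3116880 mod 7937 = 5576.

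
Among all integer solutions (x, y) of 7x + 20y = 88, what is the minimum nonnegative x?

gcd(20, 7) = 1  (20 = 2*7 + 6, 7 = 1*6 + 1, 6 = 6*1).
1 divides 88, so solutions exist.
Back-substituting, 7*(3) + 20*(-1) = 1.
Scale by 88/1 = 88: (x₀, y₀) = (264, -88).
General solution: x = 264 + 20t, y = -88 - 7t for integer t.
x ≥ 0: smallest is 264 mod 20 = 4 (at t = -13), with y = 3.

4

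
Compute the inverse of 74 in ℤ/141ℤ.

gcd(141, 74) = 1  (141 = 1·74 + 67, 74 = 1·67 + 7, 67 = 9·7 + 4, 7 = 1·4 + 3, 4 = 1·3 + 1, 3 = 3·1).
Back-substituting, 74·(-40) + 141·(21) = 1.
So 74·-40 ≡ 1 (mod 141), and -40 mod 141 = 101.

101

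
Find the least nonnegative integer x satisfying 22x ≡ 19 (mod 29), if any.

gcd(29, 22):
  29 = 1·22 + 7
  22 = 3·7 + 1
  7 = 7·1
so gcd(29, 22) = 1.
1 divides 19, so solutions exist.
Back-substitute for Bézout coefficients:
  1 = 22 - 3·7
  ... = 22·(4) + 29·(-3)
So 22·(4) ≡ 1 (mod 29); multiply by 19: x ≡ 76 (mod 29).
Smallest nonnegative: x = 76 mod 29 = 18.

18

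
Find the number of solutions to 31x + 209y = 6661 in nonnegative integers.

gcd(209, 31):
  209 = 6*31 + 23
  31 = 1*23 + 8
  23 = 2*8 + 7
  8 = 1*7 + 1
  7 = 7*1
so gcd(209, 31) = 1.
Back-substitute for Bézout coefficients:
  1 = 8 - 1*7
  ... = 31*(27) + 209*(-4)
Scale by 6661: one solution is (179847, -26644). Reduce x mod 209: (107, 16).
General: x = 107 + 209t, y = 16 - 31t.
x ≥ 0 ⇒ t ≥ 0; y ≥ 0 ⇒ t ≤ 0. So t ∈ [0, 0]: 1 solution.

1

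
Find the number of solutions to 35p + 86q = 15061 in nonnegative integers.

gcd(86, 35):
  86 = 2*35 + 16
  35 = 2*16 + 3
  16 = 5*3 + 1
  3 = 3*1
so gcd(86, 35) = 1.
Back-substitute for Bézout coefficients:
  1 = 16 - 5*3
  ... = 35*(-27) + 86*(11)
Scale by 15061: one solution is (-406647, 165671). Reduce p mod 86: (47, 156).
General: p = 47 + 86t, q = 156 - 35t.
p ≥ 0 ⇒ t ≥ 0; q ≥ 0 ⇒ t ≤ 4. So t ∈ [0, 4]: 5 solutions.

5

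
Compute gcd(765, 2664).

gcd(2664, 765) = 9  (2664 = 3*765 + 369, 765 = 2*369 + 27, 369 = 13*27 + 18, 27 = 1*18 + 9, 18 = 2*9).

9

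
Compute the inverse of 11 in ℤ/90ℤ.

gcd(90, 11) = 1.
By Bézout, 11·(41) + 90·(-5) = 1.
So 11·41 ≡ 1 (mod 90), and 41 mod 90 = 41.

41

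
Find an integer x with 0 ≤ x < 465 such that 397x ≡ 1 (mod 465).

253

gcd(465, 397) = 1  (465 = 1×397 + 68, 397 = 5×68 + 57, 68 = 1×57 + 11, 57 = 5×11 + 2, 11 = 5×2 + 1, 2 = 2×1).
Back-substituting, 397×(-212) + 465×(181) = 1.
So 397×-212 ≡ 1 (mod 465), and -212 mod 465 = 253.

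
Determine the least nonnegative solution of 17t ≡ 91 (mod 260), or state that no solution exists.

gcd(260, 17) = 1  (260 = 15×17 + 5, 17 = 3×5 + 2, 5 = 2×2 + 1, 2 = 2×1).
1 divides 91, so solutions exist.
Back-substituting, 17×(-107) + 260×(7) = 1.
So 17×(-107) ≡ 1 (mod 260); multiply by 91: t ≡ -9737 (mod 260).
Smallest nonnegative: t = -9737 mod 260 = 143.

143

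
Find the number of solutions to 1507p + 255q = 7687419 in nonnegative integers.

gcd(1507, 255):
  1507 = 5×255 + 232
  255 = 1×232 + 23
  232 = 10×23 + 2
  23 = 11×2 + 1
  2 = 2×1
so gcd(1507, 255) = 1.
Back-substitute for Bézout coefficients:
  1 = 23 - 11×2
  ... = 1507×(-122) + 255×(721)
Scale by 7687419: one solution is (-937865118, 5542629099). Reduce p mod 255: (147, 29278).
General: p = 147 + 255t, q = 29278 - 1507t.
p ≥ 0 ⇒ t ≥ 0; q ≥ 0 ⇒ t ≤ 19. So t ∈ [0, 19]: 20 solutions.

20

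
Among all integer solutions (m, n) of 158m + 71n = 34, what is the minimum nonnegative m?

gcd(158, 71) = 1.
1 divides 34, so solutions exist.
By Bézout, 158*(-31) + 71*(69) = 1.
Scale by 34/1 = 34: (m₀, n₀) = (-1054, 2346).
General solution: m = -1054 + 71t, n = 2346 - 158t for integer t.
m ≥ 0: smallest is -1054 mod 71 = 11 (at t = 15), with n = -24.

11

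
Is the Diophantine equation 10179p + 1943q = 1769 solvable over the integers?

yes

gcd(10179, 1943) = 29  (10179 = 5×1943 + 464, 1943 = 4×464 + 87, 464 = 5×87 + 29, 87 = 3×29).
29 divides 1769, so integer solutions exist.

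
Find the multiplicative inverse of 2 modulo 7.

4

gcd(7, 2) = 1.
By Bézout, 2×(-3) + 7×(1) = 1.
So 2×-3 ≡ 1 (mod 7), and -3 mod 7 = 4.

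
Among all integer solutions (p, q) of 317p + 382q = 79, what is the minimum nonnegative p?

gcd(382, 317):
  382 = 1×317 + 65
  317 = 4×65 + 57
  65 = 1×57 + 8
  57 = 7×8 + 1
  8 = 8×1
so gcd(382, 317) = 1.
1 divides 79, so solutions exist.
Back-substitute for Bézout coefficients:
  1 = 57 - 7×8
  ... = 317×(47) + 382×(-39)
Scale by 79/1 = 79: (p₀, q₀) = (3713, -3081).
General solution: p = 3713 + 382t, q = -3081 - 317t for integer t.
p ≥ 0: smallest is 3713 mod 382 = 275 (at t = -9), with q = -228.

275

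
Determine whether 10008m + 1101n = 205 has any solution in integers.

no

gcd(10008, 1101) = 3  (10008 = 9·1101 + 99, 1101 = 11·99 + 12, 99 = 8·12 + 3, 12 = 4·3).
3 does not divide 205 (remainder 1), so no integer solutions.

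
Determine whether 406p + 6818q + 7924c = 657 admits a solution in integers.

gcd(6818, 406) = 14  (6818 = 16×406 + 322, 406 = 1×322 + 84, 322 = 3×84 + 70, 84 = 1×70 + 14, 70 = 5×14).
gcd(14, 7924) = 14.
14 does not divide 657 (remainder 13), so no integer solutions.

no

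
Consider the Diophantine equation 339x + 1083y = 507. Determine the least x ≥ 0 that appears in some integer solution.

gcd(1083, 339):
  1083 = 3*339 + 66
  339 = 5*66 + 9
  66 = 7*9 + 3
  9 = 3*3
so gcd(1083, 339) = 3.
3 divides 507, so solutions exist.
Back-substitute for Bézout coefficients:
  3 = 66 - 7*9
  ... = 339*(-115) + 1083*(36)
Scale by 507/3 = 169: (x₀, y₀) = (-19435, 6084).
General solution: x = -19435 + 361t, y = 6084 - 113t for integer t.
x ≥ 0: smallest is -19435 mod 361 = 59 (at t = 54), with y = -18.

59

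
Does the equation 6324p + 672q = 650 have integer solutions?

no

gcd(6324, 672):
  6324 = 9*672 + 276
  672 = 2*276 + 120
  276 = 2*120 + 36
  120 = 3*36 + 12
  36 = 3*12
so gcd(6324, 672) = 12.
12 does not divide 650 (remainder 2), so no integer solutions.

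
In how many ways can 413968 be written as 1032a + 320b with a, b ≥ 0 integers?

gcd(1032, 320) = 8.
By Bézout, 1032·(9) + 320·(-29) = 8.
One solution: (34, 1184).
General: a = 34 + 40t, b = 1184 - 129t.
a ≥ 0 ⇒ t ≥ 0; b ≥ 0 ⇒ t ≤ 9. So t ∈ [0, 9]: 10 solutions.

10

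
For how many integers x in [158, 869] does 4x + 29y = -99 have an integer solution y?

gcd(29, 4):
  29 = 7*4 + 1
  4 = 4*1
so gcd(29, 4) = 1.
Back-substitute for Bézout coefficients:
  1 = 29 - 7*4
  ... = 4*(-7) + 29*(1)
Scale by -99: particular solution (693, -99); reduce x mod 29: (26, -7).
General solution: x = 26 + 29t, y = -7 - 4t for integer t.
158 ≤ 26 + 29t ≤ 869 gives t ∈ [5, 29], which is 25 values.

25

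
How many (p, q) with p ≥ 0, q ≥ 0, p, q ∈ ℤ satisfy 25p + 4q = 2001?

20

gcd(25, 4) = 1.
By Bézout, 25×(1) + 4×(-6) = 1.
One solution: (1, 494).
General: p = 1 + 4t, q = 494 - 25t.
p ≥ 0 ⇒ t ≥ 0; q ≥ 0 ⇒ t ≤ 19. So t ∈ [0, 19]: 20 solutions.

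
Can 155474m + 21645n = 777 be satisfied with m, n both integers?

gcd(155474, 21645) = 37  (155474 = 7·21645 + 3959, 21645 = 5·3959 + 1850, 3959 = 2·1850 + 259, 1850 = 7·259 + 37, 259 = 7·37).
37 divides 777, so integer solutions exist.

yes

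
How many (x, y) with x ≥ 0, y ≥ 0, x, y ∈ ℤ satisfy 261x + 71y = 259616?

gcd(261, 71):
  261 = 3×71 + 48
  71 = 1×48 + 23
  48 = 2×23 + 2
  23 = 11×2 + 1
  2 = 2×1
so gcd(261, 71) = 1.
Back-substitute for Bézout coefficients:
  1 = 23 - 11×2
  ... = 261×(-34) + 71×(125)
Scale by 259616: one solution is (-8826944, 32452000). Reduce x mod 71: (60, 3436).
General: x = 60 + 71t, y = 3436 - 261t.
x ≥ 0 ⇒ t ≥ 0; y ≥ 0 ⇒ t ≤ 13. So t ∈ [0, 13]: 14 solutions.

14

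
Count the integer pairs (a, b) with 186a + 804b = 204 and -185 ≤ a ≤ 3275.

26

gcd(804, 186) = 6.
By Bézout, 186*(13) + 804*(-3) = 6.
Particular solution: (40, -9).
General solution: a = 40 + 134t, b = -9 - 31t for integer t.
-185 ≤ 40 + 134t ≤ 3275 gives t ∈ [-1, 24], which is 26 values.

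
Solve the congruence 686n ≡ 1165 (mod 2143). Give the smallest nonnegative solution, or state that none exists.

gcd(2143, 686) = 1  (2143 = 3×686 + 85, 686 = 8×85 + 6, 85 = 14×6 + 1, 6 = 6×1).
1 divides 1165, so solutions exist.
Back-substituting, 686×(-353) + 2143×(113) = 1.
So 686×(-353) ≡ 1 (mod 2143); multiply by 1165: n ≡ -411245 (mod 2143).
Smallest nonnegative: n = -411245 mod 2143 = 211.

211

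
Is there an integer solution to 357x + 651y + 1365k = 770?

gcd(651, 357) = 21  (651 = 1*357 + 294, 357 = 1*294 + 63, 294 = 4*63 + 42, 63 = 1*42 + 21, 42 = 2*21).
gcd(21, 1365) = 21.
21 does not divide 770 (remainder 14), so no integer solutions.

no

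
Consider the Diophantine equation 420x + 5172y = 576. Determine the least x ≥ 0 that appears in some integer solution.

gcd(5172, 420) = 12.
12 divides 576, so solutions exist.
By Bézout, 420*(-197) + 5172*(16) = 12.
Scale by 576/12 = 48: (x₀, y₀) = (-9456, 768).
General solution: x = -9456 + 431t, y = 768 - 35t for integer t.
x ≥ 0: smallest is -9456 mod 431 = 26 (at t = 22), with y = -2.

26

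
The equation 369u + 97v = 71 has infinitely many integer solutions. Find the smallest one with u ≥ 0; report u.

32

gcd(369, 97):
  369 = 3*97 + 78
  97 = 1*78 + 19
  78 = 4*19 + 2
  19 = 9*2 + 1
  2 = 2*1
so gcd(369, 97) = 1.
1 divides 71, so solutions exist.
Back-substitute for Bézout coefficients:
  1 = 19 - 9*2
  ... = 369*(-46) + 97*(175)
Scale by 71/1 = 71: (u₀, v₀) = (-3266, 12425).
General solution: u = -3266 + 97t, v = 12425 - 369t for integer t.
u ≥ 0: smallest is -3266 mod 97 = 32 (at t = 34), with v = -121.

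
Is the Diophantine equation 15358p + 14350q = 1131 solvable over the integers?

gcd(15358, 14350):
  15358 = 1×14350 + 1008
  14350 = 14×1008 + 238
  1008 = 4×238 + 56
  238 = 4×56 + 14
  56 = 4×14
so gcd(15358, 14350) = 14.
14 does not divide 1131 (remainder 11), so no integer solutions.

no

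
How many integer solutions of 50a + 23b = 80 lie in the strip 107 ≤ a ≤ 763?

gcd(50, 23) = 1.
By Bézout, 50·(6) + 23·(-13) = 1.
Particular solution: (20, -40).
General solution: a = 20 + 23t, b = -40 - 50t for integer t.
107 ≤ 20 + 23t ≤ 763 gives t ∈ [4, 32], which is 29 values.

29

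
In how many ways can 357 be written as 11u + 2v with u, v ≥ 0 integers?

gcd(11, 2) = 1.
By Bézout, 11·(1) + 2·(-5) = 1.
One solution: (1, 173).
General: u = 1 + 2t, v = 173 - 11t.
u ≥ 0 ⇒ t ≥ 0; v ≥ 0 ⇒ t ≤ 15. So t ∈ [0, 15]: 16 solutions.

16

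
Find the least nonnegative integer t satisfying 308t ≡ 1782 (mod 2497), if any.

gcd(2497, 308) = 11.
11 divides 1782, so solutions exist.
By Bézout, 308*(73) + 2497*(-9) = 11.
So 308*(73) ≡ 11 (mod 2497); multiply by 162: t ≡ 11826 (mod 227).
Smallest nonnegative: t = 11826 mod 227 = 22.

22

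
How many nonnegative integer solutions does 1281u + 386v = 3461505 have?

7

gcd(1281, 386):
  1281 = 3×386 + 123
  386 = 3×123 + 17
  123 = 7×17 + 4
  17 = 4×4 + 1
  4 = 4×1
so gcd(1281, 386) = 1.
Back-substitute for Bézout coefficients:
  1 = 17 - 4×4
  ... = 1281×(-91) + 386×(302)
Scale by 3461505: one solution is (-314996955, 1045374510). Reduce u mod 386: (275, 8055).
General: u = 275 + 386t, v = 8055 - 1281t.
u ≥ 0 ⇒ t ≥ 0; v ≥ 0 ⇒ t ≤ 6. So t ∈ [0, 6]: 7 solutions.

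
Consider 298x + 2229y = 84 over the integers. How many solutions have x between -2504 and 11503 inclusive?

7

gcd(2229, 298) = 1.
By Bézout, 298·(187) + 2229·(-25) = 1.
Particular solution: (105, -14).
General solution: x = 105 + 2229t, y = -14 - 298t for integer t.
-2504 ≤ 105 + 2229t ≤ 11503 gives t ∈ [-1, 5], which is 7 values.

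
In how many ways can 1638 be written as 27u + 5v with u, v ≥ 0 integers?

gcd(27, 5) = 1.
By Bézout, 27×(-2) + 5×(11) = 1.
One solution: (4, 306).
General: u = 4 + 5t, v = 306 - 27t.
u ≥ 0 ⇒ t ≥ 0; v ≥ 0 ⇒ t ≤ 11. So t ∈ [0, 11]: 12 solutions.

12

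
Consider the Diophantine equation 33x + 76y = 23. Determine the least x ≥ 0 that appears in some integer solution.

3

gcd(76, 33) = 1  (76 = 2*33 + 10, 33 = 3*10 + 3, 10 = 3*3 + 1, 3 = 3*1).
1 divides 23, so solutions exist.
Back-substituting, 33*(-23) + 76*(10) = 1.
Scale by 23/1 = 23: (x₀, y₀) = (-529, 230).
General solution: x = -529 + 76t, y = 230 - 33t for integer t.
x ≥ 0: smallest is -529 mod 76 = 3 (at t = 7), with y = -1.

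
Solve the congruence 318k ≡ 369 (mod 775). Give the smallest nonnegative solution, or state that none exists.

608

gcd(775, 318):
  775 = 2·318 + 139
  318 = 2·139 + 40
  139 = 3·40 + 19
  40 = 2·19 + 2
  19 = 9·2 + 1
  2 = 2·1
so gcd(775, 318) = 1.
1 divides 369, so solutions exist.
Back-substitute for Bézout coefficients:
  1 = 19 - 9·2
  ... = 318·(-368) + 775·(151)
So 318·(-368) ≡ 1 (mod 775); multiply by 369: k ≡ -135792 (mod 775).
Smallest nonnegative: k = -135792 mod 775 = 608.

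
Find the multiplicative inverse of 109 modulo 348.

gcd(348, 109):
  348 = 3*109 + 21
  109 = 5*21 + 4
  21 = 5*4 + 1
  4 = 4*1
so gcd(348, 109) = 1.
Back-substitute for Bézout coefficients:
  1 = 21 - 5*4
  ... = 109*(-83) + 348*(26)
So 109*-83 ≡ 1 (mod 348), and -83 mod 348 = 265.

265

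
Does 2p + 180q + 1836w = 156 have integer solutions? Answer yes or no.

yes

gcd(180, 2) = 2.
gcd(2, 1836) = 2.
2 divides 156, so integer solutions exist.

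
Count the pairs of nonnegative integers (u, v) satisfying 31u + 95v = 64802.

gcd(95, 31) = 1  (95 = 3×31 + 2, 31 = 15×2 + 1, 2 = 2×1).
Back-substituting, 31×(46) + 95×(-15) = 1.
Scale by 64802: one solution is (2980892, -972030). Reduce u mod 95: (77, 657).
General: u = 77 + 95t, v = 657 - 31t.
u ≥ 0 ⇒ t ≥ 0; v ≥ 0 ⇒ t ≤ 21. So t ∈ [0, 21]: 22 solutions.

22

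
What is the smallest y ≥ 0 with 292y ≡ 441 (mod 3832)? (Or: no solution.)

gcd(3832, 292) = 4.
4 does not divide 441, so the congruence has no solution.

no solution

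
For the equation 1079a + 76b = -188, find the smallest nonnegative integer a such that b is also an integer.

28

gcd(1079, 76) = 1  (1079 = 14*76 + 15, 76 = 5*15 + 1, 15 = 15*1).
1 divides -188, so solutions exist.
Back-substituting, 1079*(-5) + 76*(71) = 1.
Scale by -188/1 = -188: (a₀, b₀) = (940, -13348).
General solution: a = 940 + 76t, b = -13348 - 1079t for integer t.
a ≥ 0: smallest is 940 mod 76 = 28 (at t = -12), with b = -400.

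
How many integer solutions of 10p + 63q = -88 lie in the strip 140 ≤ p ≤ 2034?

gcd(63, 10):
  63 = 6·10 + 3
  10 = 3·3 + 1
  3 = 3·1
so gcd(63, 10) = 1.
Back-substitute for Bézout coefficients:
  1 = 10 - 3·3
  ... = 10·(19) + 63·(-3)
Scale by -88: particular solution (-1672, 264); reduce p mod 63: (29, -6).
General solution: p = 29 + 63t, q = -6 - 10t for integer t.
140 ≤ 29 + 63t ≤ 2034 gives t ∈ [2, 31], which is 30 values.

30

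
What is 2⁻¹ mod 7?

4

gcd(7, 2) = 1.
By Bézout, 2×(-3) + 7×(1) = 1.
So 2×-3 ≡ 1 (mod 7), and -3 mod 7 = 4.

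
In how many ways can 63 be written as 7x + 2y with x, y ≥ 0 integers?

gcd(7, 2):
  7 = 3×2 + 1
  2 = 2×1
so gcd(7, 2) = 1.
Back-substitute for Bézout coefficients:
  1 = 7 - 3×2
  ... = 7×(1) + 2×(-3)
Scale by 63: one solution is (63, -189). Reduce x mod 2: (1, 28).
General: x = 1 + 2t, y = 28 - 7t.
x ≥ 0 ⇒ t ≥ 0; y ≥ 0 ⇒ t ≤ 4. So t ∈ [0, 4]: 5 solutions.

5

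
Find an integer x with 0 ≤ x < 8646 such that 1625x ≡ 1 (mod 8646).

7949

gcd(8646, 1625):
  8646 = 5*1625 + 521
  1625 = 3*521 + 62
  521 = 8*62 + 25
  62 = 2*25 + 12
  25 = 2*12 + 1
  12 = 12*1
so gcd(8646, 1625) = 1.
Back-substitute for Bézout coefficients:
  1 = 25 - 2*12
  ... = 1625*(-697) + 8646*(131)
So 1625*-697 ≡ 1 (mod 8646), and -697 mod 8646 = 7949.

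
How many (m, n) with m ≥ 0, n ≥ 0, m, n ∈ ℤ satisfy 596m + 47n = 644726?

gcd(596, 47) = 1.
By Bézout, 596·(-22) + 47·(279) = 1.
One solution: (17, 13502).
General: m = 17 + 47t, n = 13502 - 596t.
m ≥ 0 ⇒ t ≥ 0; n ≥ 0 ⇒ t ≤ 22. So t ∈ [0, 22]: 23 solutions.

23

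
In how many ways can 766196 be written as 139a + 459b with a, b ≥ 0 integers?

gcd(459, 139) = 1  (459 = 3*139 + 42, 139 = 3*42 + 13, 42 = 3*13 + 3, 13 = 4*3 + 1, 3 = 3*1).
Back-substituting, 139*(142) + 459*(-43) = 1.
Scale by 766196: one solution is (108799832, -32946428). Reduce a mod 459: (308, 1576).
General: a = 308 + 459t, b = 1576 - 139t.
a ≥ 0 ⇒ t ≥ 0; b ≥ 0 ⇒ t ≤ 11. So t ∈ [0, 11]: 12 solutions.

12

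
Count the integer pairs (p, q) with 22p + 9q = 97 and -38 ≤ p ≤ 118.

17

gcd(22, 9) = 1.
By Bézout, 22×(-2) + 9×(5) = 1.
Particular solution: (4, 1).
General solution: p = 4 + 9t, q = 1 - 22t for integer t.
-38 ≤ 4 + 9t ≤ 118 gives t ∈ [-4, 12], which is 17 values.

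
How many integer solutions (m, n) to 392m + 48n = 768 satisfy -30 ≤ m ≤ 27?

gcd(392, 48) = 8  (392 = 8×48 + 8, 48 = 6×8).
Back-substituting, 392×(1) + 48×(-8) = 8.
Scale by 96: particular solution (96, -768); reduce m mod 6: (0, 16).
General solution: m = 0 + 6t, n = 16 - 49t for integer t.
-30 ≤ 0 + 6t ≤ 27 gives t ∈ [-5, 4], which is 10 values.

10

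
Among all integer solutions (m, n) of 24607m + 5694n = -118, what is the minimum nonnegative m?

gcd(24607, 5694):
  24607 = 4·5694 + 1831
  5694 = 3·1831 + 201
  1831 = 9·201 + 22
  201 = 9·22 + 3
  22 = 7·3 + 1
  3 = 3·1
so gcd(24607, 5694) = 1.
1 divides -118, so solutions exist.
Back-substitute for Bézout coefficients:
  1 = 22 - 7·3
  ... = 24607·(1813) + 5694·(-7835)
Scale by -118/1 = -118: (m₀, n₀) = (-213934, 924530).
General solution: m = -213934 + 5694t, n = 924530 - 24607t for integer t.
m ≥ 0: smallest is -213934 mod 5694 = 2438 (at t = 38), with n = -10536.

2438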